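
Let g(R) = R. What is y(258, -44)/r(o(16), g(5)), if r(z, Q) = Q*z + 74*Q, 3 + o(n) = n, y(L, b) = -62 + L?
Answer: 196/435 ≈ 0.45057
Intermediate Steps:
o(n) = -3 + n
r(z, Q) = 74*Q + Q*z
y(258, -44)/r(o(16), g(5)) = (-62 + 258)/((5*(74 + (-3 + 16)))) = 196/((5*(74 + 13))) = 196/((5*87)) = 196/435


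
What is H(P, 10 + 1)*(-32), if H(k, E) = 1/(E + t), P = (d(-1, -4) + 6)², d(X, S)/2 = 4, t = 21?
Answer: -1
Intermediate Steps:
d(X, S) = 8 (d(X, S) = 2*4 = 8)
P = 196 (P = (8 + 6)² = 14² = 196)
H(k, E) = 1/(21 + E) (H(k, E) = 1/(E + 21) = 1/(21 + E))
H(P, 10 + 1)*(-32) = -32/(21 + (10 + 1)) = -32/(21 + 11) = -32/32 = (1/32)*(-32) = -1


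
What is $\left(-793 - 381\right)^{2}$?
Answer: $1378276$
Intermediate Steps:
$\left(-793 - 381\right)^{2} = \left(-1174\right)^{2} = 1378276$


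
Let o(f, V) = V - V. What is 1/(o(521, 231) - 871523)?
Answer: -1/871523 ≈ -1.1474e-6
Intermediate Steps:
o(f, V) = 0
1/(o(521, 231) - 871523) = 1/(0 - 871523) = 1/(-871523) = -1/871523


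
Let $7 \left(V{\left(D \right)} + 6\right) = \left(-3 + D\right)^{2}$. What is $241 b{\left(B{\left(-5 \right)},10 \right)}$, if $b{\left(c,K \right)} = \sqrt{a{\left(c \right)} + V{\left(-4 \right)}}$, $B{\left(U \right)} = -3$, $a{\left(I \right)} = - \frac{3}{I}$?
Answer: $241 \sqrt{2} \approx 340.83$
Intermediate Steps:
$V{\left(D \right)} = -6 + \frac{\left(-3 + D\right)^{2}}{7}$
$b{\left(c,K \right)} = \sqrt{1 - \frac{3}{c}}$ ($b{\left(c,K \right)} = \sqrt{- \frac{3}{c} - \left(6 - \frac{\left(-3 - 4\right)^{2}}{7}\right)} = \sqrt{- \frac{3}{c} - \left(6 - \frac{\left(-7\right)^{2}}{7}\right)} = \sqrt{- \frac{3}{c} + \left(-6 + \frac{1}{7} \cdot 49\right)} = \sqrt{- \frac{3}{c} + \left(-6 + 7\right)} = \sqrt{- \frac{3}{c} + 1} = \sqrt{1 - \frac{3}{c}}$)
$241 b{\left(B{\left(-5 \right)},10 \right)} = 241 \sqrt{\frac{-3 - 3}{-3}} = 241 \sqrt{\left(- \frac{1}{3}\right) \left(-6\right)} = 241 \sqrt{2}$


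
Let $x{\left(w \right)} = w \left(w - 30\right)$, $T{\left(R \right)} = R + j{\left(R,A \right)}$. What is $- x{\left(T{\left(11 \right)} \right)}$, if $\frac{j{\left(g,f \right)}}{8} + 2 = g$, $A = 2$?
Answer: $-4399$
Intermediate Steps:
$j{\left(g,f \right)} = -16 + 8 g$
$T{\left(R \right)} = -16 + 9 R$ ($T{\left(R \right)} = R + \left(-16 + 8 R\right) = -16 + 9 R$)
$x{\left(w \right)} = w \left(-30 + w\right)$
$- x{\left(T{\left(11 \right)} \right)} = - \left(-16 + 9 \cdot 11\right) \left(-30 + \left(-16 + 9 \cdot 11\right)\right) = - \left(-16 + 99\right) \left(-30 + \left(-16 + 99\right)\right) = - 83 \left(-30 + 83\right) = - 83 \cdot 53 = \left(-1\right) 4399 = -4399$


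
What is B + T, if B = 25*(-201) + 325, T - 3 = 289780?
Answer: 285083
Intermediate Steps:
T = 289783 (T = 3 + 289780 = 289783)
B = -4700 (B = -5025 + 325 = -4700)
B + T = -4700 + 289783 = 285083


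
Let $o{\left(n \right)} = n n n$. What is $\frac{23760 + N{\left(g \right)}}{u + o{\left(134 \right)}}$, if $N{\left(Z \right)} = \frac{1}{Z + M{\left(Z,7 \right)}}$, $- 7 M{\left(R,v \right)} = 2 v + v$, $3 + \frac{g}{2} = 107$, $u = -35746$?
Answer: $\frac{4870801}{485923390} \approx 0.010024$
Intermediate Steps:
$g = 208$ ($g = -6 + 2 \cdot 107 = -6 + 214 = 208$)
$o{\left(n \right)} = n^{3}$ ($o{\left(n \right)} = n^{2} n = n^{3}$)
$M{\left(R,v \right)} = - \frac{3 v}{7}$ ($M{\left(R,v \right)} = - \frac{2 v + v}{7} = - \frac{3 v}{7}$)
$N{\left(Z \right)} = \frac{1}{-3 + Z}$ ($N{\left(Z \right)} = \frac{1}{Z - 3} = \frac{1}{-3 + Z}$)
$\frac{23760 + N{\left(g \right)}}{u + o{\left(134 \right)}} = \frac{23760 + \frac{1}{-3 + 208}}{-35746 + 134^{3}} = \frac{23760 + \frac{1}{205}}{-35746 + 2406104} = \frac{23760 + \frac{1}{205}}{2370358} = \frac{4870801}{205} \cdot \frac{1}{2370358} = \frac{4870801}{485923390}$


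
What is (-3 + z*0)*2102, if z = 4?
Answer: -6306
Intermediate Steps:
(-3 + z*0)*2102 = (-3 + 4*0)*2102 = (-3 + 0)*2102 = -3*2102 = -6306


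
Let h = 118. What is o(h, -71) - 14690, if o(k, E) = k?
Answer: -14572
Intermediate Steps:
o(h, -71) - 14690 = 118 - 14690 = -14572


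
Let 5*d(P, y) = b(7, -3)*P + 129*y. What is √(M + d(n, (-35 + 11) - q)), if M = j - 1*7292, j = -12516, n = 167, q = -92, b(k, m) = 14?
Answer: 3*I*√1954 ≈ 132.61*I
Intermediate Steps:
d(P, y) = 14*P/5 + 129*y/5 (d(P, y) = (14*P + 129*y)/5 = 14*P/5 + 129*y/5)
M = -19808 (M = -12516 - 1*7292 = -12516 - 7292 = -19808)
√(M + d(n, (-35 + 11) - q)) = √(-19808 + ((14/5)*167 + 129*((-35 + 11) - 1*(-92))/5)) = √(-19808 + (2338/5 + 129*(-24 + 92)/5)) = √(-19808 + (2338/5 + (129/5)*68)) = √(-19808 + (2338/5 + 8772/5)) = √(-19808 + 2222) = √(-17586) = 3*I*√1954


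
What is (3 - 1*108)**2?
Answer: 11025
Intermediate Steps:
(3 - 1*108)**2 = (3 - 108)**2 = (-105)**2 = 11025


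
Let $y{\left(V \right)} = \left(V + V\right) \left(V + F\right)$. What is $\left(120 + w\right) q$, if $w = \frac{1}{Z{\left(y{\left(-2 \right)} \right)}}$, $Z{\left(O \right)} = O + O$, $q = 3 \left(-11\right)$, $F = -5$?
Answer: $- \frac{221793}{56} \approx -3960.6$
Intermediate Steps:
$y{\left(V \right)} = 2 V \left(-5 + V\right)$ ($y{\left(V \right)} = \left(V + V\right) \left(V - 5\right) = 2 V \left(-5 + V\right)$)
$q = -33$
$Z{\left(O \right)} = 2 O$
$w = \frac{1}{56}$ ($w = \frac{1}{2 \cdot 2 \left(-2\right) \left(-5 - 2\right)} = \frac{1}{2 \cdot 2 \left(-2\right) \left(-7\right)} = \frac{1}{2 \cdot 28} = \frac{1}{56} \approx 0.017857$)
$\left(120 + w\right) q = \left(120 + \frac{1}{56}\right) \left(-33\right) = \frac{6721}{56} \left(-33\right) = - \frac{221793}{56}$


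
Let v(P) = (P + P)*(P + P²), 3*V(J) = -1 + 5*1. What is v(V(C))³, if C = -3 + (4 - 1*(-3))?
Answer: 11239424/19683 ≈ 571.02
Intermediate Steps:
C = 4 (C = -3 + (4 + 3) = -3 + 7 = 4)
V(J) = 4/3 (V(J) = (-1 + 5*1)/3 = (-1 + 5)/3 = (⅓)*4 = 4/3)
v(P) = 2*P*(P + P²) (v(P) = (2*P)*(P + P²) = 2*P*(P + P²))
v(V(C))³ = (2*(4/3)²*(1 + 4/3))³ = (2*(16/9)*(7/3))³ = (224/27)³ = 11239424/19683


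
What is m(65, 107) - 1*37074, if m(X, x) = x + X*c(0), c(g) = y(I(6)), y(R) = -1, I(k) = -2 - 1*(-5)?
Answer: -37032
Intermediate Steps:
I(k) = 3 (I(k) = -2 + 5 = 3)
c(g) = -1
m(X, x) = x - X (m(X, x) = x + X*(-1) = x - X)
m(65, 107) - 1*37074 = (107 - 1*65) - 1*37074 = (107 - 65) - 37074 = 42 - 37074 = -37032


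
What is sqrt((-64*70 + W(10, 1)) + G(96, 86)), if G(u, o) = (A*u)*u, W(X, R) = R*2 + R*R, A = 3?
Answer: sqrt(23171) ≈ 152.22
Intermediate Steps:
W(X, R) = R**2 + 2*R (W(X, R) = 2*R + R**2 = R**2 + 2*R)
G(u, o) = 3*u**2 (G(u, o) = (3*u)*u = 3*u**2)
sqrt((-64*70 + W(10, 1)) + G(96, 86)) = sqrt((-64*70 + 1*(2 + 1)) + 3*96**2) = sqrt((-4480 + 1*3) + 3*9216) = sqrt((-4480 + 3) + 27648) = sqrt(-4477 + 27648) = sqrt(23171)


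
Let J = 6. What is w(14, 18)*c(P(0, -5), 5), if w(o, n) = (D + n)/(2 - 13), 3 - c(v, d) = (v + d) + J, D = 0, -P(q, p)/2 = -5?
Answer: 324/11 ≈ 29.455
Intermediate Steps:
P(q, p) = 10 (P(q, p) = -2*(-5) = 10)
c(v, d) = -3 - d - v (c(v, d) = 3 - ((v + d) + 6) = 3 - ((d + v) + 6) = 3 - (6 + d + v) = 3 + (-6 - d - v) = -3 - d - v)
w(o, n) = -n/11 (w(o, n) = (0 + n)/(2 - 13) = n/(-11) = n*(-1/11) = -n/11)
w(14, 18)*c(P(0, -5), 5) = (-1/11*18)*(-3 - 1*5 - 1*10) = -18*(-3 - 5 - 10)/11 = -18/11*(-18) = 324/11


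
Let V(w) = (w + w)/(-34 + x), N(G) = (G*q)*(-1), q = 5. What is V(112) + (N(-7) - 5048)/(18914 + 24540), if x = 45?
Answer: 9678553/477994 ≈ 20.248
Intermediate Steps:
N(G) = -5*G (N(G) = (G*5)*(-1) = (5*G)*(-1) = -5*G)
V(w) = 2*w/11 (V(w) = (w + w)/(-34 + 45) = (2*w)/11 = (2*w)*(1/11) = 2*w/11)
V(112) + (N(-7) - 5048)/(18914 + 24540) = (2/11)*112 + (-5*(-7) - 5048)/(18914 + 24540) = 224/11 + (35 - 5048)/43454 = 224/11 - 5013*1/43454 = 224/11 - 5013/43454 = 9678553/477994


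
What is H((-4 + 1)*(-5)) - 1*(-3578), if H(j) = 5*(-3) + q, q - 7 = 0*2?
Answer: 3570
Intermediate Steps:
q = 7 (q = 7 + 0*2 = 7 + 0 = 7)
H(j) = -8 (H(j) = 5*(-3) + 7 = -15 + 7 = -8)
H((-4 + 1)*(-5)) - 1*(-3578) = -8 - 1*(-3578) = -8 + 3578 = 3570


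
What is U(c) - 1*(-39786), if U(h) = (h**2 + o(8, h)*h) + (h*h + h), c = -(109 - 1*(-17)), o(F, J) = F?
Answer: 70404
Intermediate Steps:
c = -126 (c = -(109 + 17) = -1*126 = -126)
U(h) = 2*h**2 + 9*h (U(h) = (h**2 + 8*h) + (h*h + h) = (h**2 + 8*h) + (h**2 + h) = (h**2 + 8*h) + (h + h**2) = 2*h**2 + 9*h)
U(c) - 1*(-39786) = -126*(9 + 2*(-126)) - 1*(-39786) = -126*(9 - 252) + 39786 = -126*(-243) + 39786 = 30618 + 39786 = 70404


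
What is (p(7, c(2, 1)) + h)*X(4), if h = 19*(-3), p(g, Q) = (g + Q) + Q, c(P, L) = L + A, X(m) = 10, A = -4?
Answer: -560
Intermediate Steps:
c(P, L) = -4 + L (c(P, L) = L - 4 = -4 + L)
p(g, Q) = g + 2*Q (p(g, Q) = (Q + g) + Q = g + 2*Q)
h = -57
(p(7, c(2, 1)) + h)*X(4) = ((7 + 2*(-4 + 1)) - 57)*10 = ((7 + 2*(-3)) - 57)*10 = ((7 - 6) - 57)*10 = (1 - 57)*10 = -56*10 = -560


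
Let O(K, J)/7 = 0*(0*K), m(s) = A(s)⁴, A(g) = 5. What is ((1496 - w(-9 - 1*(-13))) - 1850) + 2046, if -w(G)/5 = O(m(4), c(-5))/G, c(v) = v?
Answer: 1692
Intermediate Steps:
m(s) = 625 (m(s) = 5⁴ = 625)
O(K, J) = 0 (O(K, J) = 7*(0*(0*K)) = 7*(0*0) = 7*0 = 0)
w(G) = 0 (w(G) = -0/G = -5*0 = 0)
((1496 - w(-9 - 1*(-13))) - 1850) + 2046 = ((1496 - 1*0) - 1850) + 2046 = ((1496 + 0) - 1850) + 2046 = (1496 - 1850) + 2046 = -354 + 2046 = 1692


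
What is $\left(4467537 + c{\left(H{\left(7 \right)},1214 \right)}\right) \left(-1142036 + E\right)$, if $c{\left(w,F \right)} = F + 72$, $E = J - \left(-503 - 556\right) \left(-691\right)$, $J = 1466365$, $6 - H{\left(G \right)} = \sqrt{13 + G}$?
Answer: $-1820777243120$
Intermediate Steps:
$H{\left(G \right)} = 6 - \sqrt{13 + G}$
$E = 734596$ ($E = 1466365 - \left(-503 - 556\right) \left(-691\right) = 1466365 - \left(-1059\right) \left(-691\right) = 1466365 - 731769 = 734596$)
$c{\left(w,F \right)} = 72 + F$
$\left(4467537 + c{\left(H{\left(7 \right)},1214 \right)}\right) \left(-1142036 + E\right) = \left(4467537 + \left(72 + 1214\right)\right) \left(-1142036 + 734596\right) = \left(4467537 + 1286\right) \left(-407440\right) = 4468823 \left(-407440\right) = -1820777243120$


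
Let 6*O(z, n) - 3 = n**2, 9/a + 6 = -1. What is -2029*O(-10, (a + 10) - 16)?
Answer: -929282/49 ≈ -18965.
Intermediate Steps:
a = -9/7 (a = 9/(-6 - 1) = 9/(-7) = 9*(-1/7) = -9/7 ≈ -1.2857)
O(z, n) = 1/2 + n**2/6
-2029*O(-10, (a + 10) - 16) = -2029*(1/2 + ((-9/7 + 10) - 16)**2/6) = -2029*(1/2 + (61/7 - 16)**2/6) = -2029*(1/2 + (-51/7)**2/6) = -2029*(1/2 + (1/6)*(2601/49)) = -2029*(1/2 + 867/98) = -2029*458/49 = -929282/49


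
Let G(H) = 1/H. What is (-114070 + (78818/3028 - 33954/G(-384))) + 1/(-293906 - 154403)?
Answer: 8772231723425583/678739826 ≈ 1.2924e+7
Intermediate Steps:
(-114070 + (78818/3028 - 33954/G(-384))) + 1/(-293906 - 154403) = (-114070 + (78818/3028 - 33954/(1/(-384)))) + 1/(-293906 - 154403) = (-114070 + (78818*(1/3028) - 33954/(-1/384))) + 1/(-448309) = (-114070 + (39409/1514 - 33954*(-384))) - 1/448309 = (-114070 + (39409/1514 + 13038336)) - 1/448309 = (-114070 + 19740080113/1514) - 1/448309 = 19567378133/1514 - 1/448309 = 8772231723425583/678739826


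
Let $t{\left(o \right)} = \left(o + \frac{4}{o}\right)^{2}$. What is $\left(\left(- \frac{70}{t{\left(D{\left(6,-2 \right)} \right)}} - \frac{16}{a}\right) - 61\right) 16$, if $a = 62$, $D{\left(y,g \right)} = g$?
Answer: $- \frac{32554}{31} \approx -1050.1$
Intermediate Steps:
$\left(\left(- \frac{70}{t{\left(D{\left(6,-2 \right)} \right)}} - \frac{16}{a}\right) - 61\right) 16 = \left(\left(- \frac{70}{\frac{1}{4} \left(4 + \left(-2\right)^{2}\right)^{2}} - \frac{16}{62}\right) - 61\right) 16 = \left(\left(- \frac{70}{\frac{1}{4} \left(4 + 4\right)^{2}} - \frac{8}{31}\right) - 61\right) 16 = \left(\left(- \frac{70}{\frac{1}{4} \cdot 8^{2}} - \frac{8}{31}\right) - 61\right) 16 = \left(\left(- \frac{70}{\frac{1}{4} \cdot 64} - \frac{8}{31}\right) - 61\right) 16 = \left(\left(- \frac{70}{16} - \frac{8}{31}\right) - 61\right) 16 = \left(\left(\left(-70\right) \frac{1}{16} - \frac{8}{31}\right) - 61\right) 16 = \left(\left(- \frac{35}{8} - \frac{8}{31}\right) - 61\right) 16 = \left(- \frac{1149}{248} - 61\right) 16 = \left(- \frac{16277}{248}\right) 16 = - \frac{32554}{31}$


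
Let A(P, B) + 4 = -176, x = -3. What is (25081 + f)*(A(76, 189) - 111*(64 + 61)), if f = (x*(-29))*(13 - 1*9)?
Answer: -357404595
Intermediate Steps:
A(P, B) = -180 (A(P, B) = -4 - 176 = -180)
f = 348 (f = (-3*(-29))*(13 - 1*9) = 87*(13 - 9) = 87*4 = 348)
(25081 + f)*(A(76, 189) - 111*(64 + 61)) = (25081 + 348)*(-180 - 111*(64 + 61)) = 25429*(-180 - 111*125) = 25429*(-180 - 13875) = 25429*(-14055) = -357404595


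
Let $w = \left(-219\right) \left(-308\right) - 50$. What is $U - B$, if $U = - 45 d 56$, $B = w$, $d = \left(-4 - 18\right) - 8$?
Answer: $8198$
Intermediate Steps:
$d = -30$ ($d = -22 - 8 = -30$)
$w = 67402$ ($w = 67452 - 50 = 67402$)
$B = 67402$
$U = 75600$ ($U = \left(-45\right) \left(-30\right) 56 = 1350 \cdot 56 = 75600$)
$U - B = 75600 - 67402 = 8198$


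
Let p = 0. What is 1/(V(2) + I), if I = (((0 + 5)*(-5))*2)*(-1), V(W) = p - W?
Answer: 1/48 ≈ 0.020833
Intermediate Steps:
V(W) = -W (V(W) = 0 - W = -W)
I = 50 (I = ((5*(-5))*2)*(-1) = -25*2*(-1) = -50*(-1) = 50)
1/(V(2) + I) = 1/(-1*2 + 50) = 1/(-2 + 50) = 1/48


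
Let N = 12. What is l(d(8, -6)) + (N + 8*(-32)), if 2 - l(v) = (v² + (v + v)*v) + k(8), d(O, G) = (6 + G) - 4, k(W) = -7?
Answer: -283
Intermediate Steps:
d(O, G) = 2 + G
l(v) = 9 - 3*v² (l(v) = 2 - ((v² + (v + v)*v) - 7) = 2 - ((v² + (2*v)*v) - 7) = 2 - ((v² + 2*v²) - 7) = 2 - (3*v² - 7) = 2 - (-7 + 3*v²) = 2 + (7 - 3*v²) = 9 - 3*v²)
l(d(8, -6)) + (N + 8*(-32)) = (9 - 3*(2 - 6)²) + (12 + 8*(-32)) = (9 - 3*(-4)²) + (12 - 256) = (9 - 3*16) - 244 = (9 - 48) - 244 = -39 - 244 = -283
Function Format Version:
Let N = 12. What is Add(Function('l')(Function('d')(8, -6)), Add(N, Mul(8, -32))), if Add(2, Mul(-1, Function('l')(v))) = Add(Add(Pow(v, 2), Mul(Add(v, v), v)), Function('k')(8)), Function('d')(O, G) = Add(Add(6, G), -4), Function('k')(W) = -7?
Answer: -283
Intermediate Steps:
Function('d')(O, G) = Add(2, G)
Function('l')(v) = Add(9, Mul(-3, Pow(v, 2))) (Function('l')(v) = Add(2, Mul(-1, Add(Add(Pow(v, 2), Mul(Add(v, v), v)), -7))) = Add(2, Mul(-1, Add(Add(Pow(v, 2), Mul(Mul(2, v), v)), -7))) = Add(2, Mul(-1, Add(Add(Pow(v, 2), Mul(2, Pow(v, 2))), -7))) = Add(2, Mul(-1, Add(Mul(3, Pow(v, 2)), -7))) = Add(2, Mul(-1, Add(-7, Mul(3, Pow(v, 2))))) = Add(2, Add(7, Mul(-3, Pow(v, 2)))) = Add(9, Mul(-3, Pow(v, 2))))
Add(Function('l')(Function('d')(8, -6)), Add(N, Mul(8, -32))) = Add(Add(9, Mul(-3, Pow(Add(2, -6), 2))), Add(12, Mul(8, -32))) = Add(Add(9, Mul(-3, Pow(-4, 2))), Add(12, -256)) = Add(Add(9, Mul(-3, 16)), -244) = Add(Add(9, -48), -244) = Add(-39, -244) = -283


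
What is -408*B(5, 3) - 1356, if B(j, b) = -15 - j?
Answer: 6804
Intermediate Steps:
-408*B(5, 3) - 1356 = -408*(-15 - 1*5) - 1356 = -408*(-15 - 5) - 1356 = -408*(-20) - 1356 = 8160 - 1356 = 6804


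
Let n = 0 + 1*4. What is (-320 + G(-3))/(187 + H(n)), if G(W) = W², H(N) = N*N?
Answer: -311/203 ≈ -1.5320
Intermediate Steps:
n = 4 (n = 0 + 4 = 4)
H(N) = N²
(-320 + G(-3))/(187 + H(n)) = (-320 + (-3)²)/(187 + 4²) = (-320 + 9)/(187 + 16) = -311/203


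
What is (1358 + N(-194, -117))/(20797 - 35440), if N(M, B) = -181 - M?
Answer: -457/4881 ≈ -0.093628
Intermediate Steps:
(1358 + N(-194, -117))/(20797 - 35440) = (1358 + (-181 - 1*(-194)))/(20797 - 35440) = (1358 + (-181 + 194))/(-14643) = (1358 + 13)*(-1/14643) = 1371*(-1/14643) = -457/4881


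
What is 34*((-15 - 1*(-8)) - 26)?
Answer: -1122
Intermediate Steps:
34*((-15 - 1*(-8)) - 26) = 34*((-15 + 8) - 26) = 34*(-7 - 26) = 34*(-33) = -1122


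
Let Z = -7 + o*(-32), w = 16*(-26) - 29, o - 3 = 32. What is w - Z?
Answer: 682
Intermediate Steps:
o = 35 (o = 3 + 32 = 35)
w = -445 (w = -416 - 29 = -445)
Z = -1127 (Z = -7 + 35*(-32) = -7 - 1120 = -1127)
w - Z = -445 - 1*(-1127) = -445 + 1127 = 682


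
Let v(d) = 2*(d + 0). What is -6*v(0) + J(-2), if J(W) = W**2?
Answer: 4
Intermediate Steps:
v(d) = 2*d
-6*v(0) + J(-2) = -12*0 + (-2)**2 = -6*0 + 4 = 0 + 4 = 4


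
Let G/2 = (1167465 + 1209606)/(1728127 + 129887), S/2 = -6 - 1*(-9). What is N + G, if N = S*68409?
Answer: 42368557361/103223 ≈ 4.1046e+5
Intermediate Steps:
S = 6 (S = 2*(-6 - 1*(-9)) = 2*(-6 + 9) = 2*3 = 6)
G = 264119/103223 (G = 2*((1167465 + 1209606)/(1728127 + 129887)) = 2*(2377071/1858014) = 2*(2377071*(1/1858014)) = 2*(264119/206446) = 264119/103223 ≈ 2.5587)
N = 410454 (N = 6*68409 = 410454)
N + G = 410454 + 264119/103223 = 42368557361/103223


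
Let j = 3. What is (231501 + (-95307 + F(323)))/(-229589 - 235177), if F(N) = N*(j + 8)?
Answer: -139747/464766 ≈ -0.30068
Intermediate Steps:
F(N) = 11*N (F(N) = N*(3 + 8) = N*11 = 11*N)
(231501 + (-95307 + F(323)))/(-229589 - 235177) = (231501 + (-95307 + 11*323))/(-229589 - 235177) = (231501 + (-95307 + 3553))/(-464766) = (231501 - 91754)*(-1/464766) = 139747*(-1/464766) = -139747/464766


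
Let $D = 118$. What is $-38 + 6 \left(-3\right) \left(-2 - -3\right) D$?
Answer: $-2162$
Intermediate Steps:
$-38 + 6 \left(-3\right) \left(-2 - -3\right) D = -38 + 6 \left(-3\right) \left(-2 - -3\right) 118 = -38 + - 18 \left(-2 + 3\right) 118 = -38 + \left(-18\right) 1 \cdot 118 = -38 - 2124 = -2162$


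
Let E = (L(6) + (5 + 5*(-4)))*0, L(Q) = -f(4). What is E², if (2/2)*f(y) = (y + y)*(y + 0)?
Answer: 0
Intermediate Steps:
f(y) = 2*y² (f(y) = (y + y)*(y + 0) = (2*y)*y = 2*y²)
L(Q) = -32 (L(Q) = -2*4² = -2*16 = -1*32 = -32)
E = 0 (E = (-32 + (5 + 5*(-4)))*0 = (-32 + (5 - 20))*0 = (-32 - 15)*0 = -47*0 = 0)
E² = 0² = 0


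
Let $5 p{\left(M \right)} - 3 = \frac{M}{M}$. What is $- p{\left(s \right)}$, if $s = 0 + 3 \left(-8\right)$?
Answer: $- \frac{4}{5} \approx -0.8$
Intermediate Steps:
$s = -24$ ($s = 0 - 24 = -24$)
$p{\left(M \right)} = \frac{4}{5}$ ($p{\left(M \right)} = \frac{3}{5} + \frac{M \frac{1}{M}}{5} = \frac{3}{5} + \frac{1}{5} \cdot 1 = \frac{3}{5} + \frac{1}{5} = \frac{4}{5}$)
$- p{\left(s \right)} = \left(-1\right) \frac{4}{5} = - \frac{4}{5}$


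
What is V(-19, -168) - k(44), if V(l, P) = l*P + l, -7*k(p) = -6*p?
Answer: 21947/7 ≈ 3135.3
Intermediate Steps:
k(p) = 6*p/7 (k(p) = -(-6)*p/7 = 6*p/7)
V(l, P) = l + P*l (V(l, P) = P*l + l = l + P*l)
V(-19, -168) - k(44) = -19*(1 - 168) - 6*44/7 = -19*(-167) - 1*264/7 = 3173 - 264/7 = 21947/7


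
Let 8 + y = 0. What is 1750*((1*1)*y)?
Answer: -14000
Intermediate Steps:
y = -8 (y = -8 + 0 = -8)
1750*((1*1)*y) = 1750*((1*1)*(-8)) = 1750*(1*(-8)) = 1750*(-8) = -14000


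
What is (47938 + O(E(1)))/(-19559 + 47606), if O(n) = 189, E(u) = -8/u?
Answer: 48127/28047 ≈ 1.7159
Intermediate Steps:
(47938 + O(E(1)))/(-19559 + 47606) = (47938 + 189)/(-19559 + 47606) = 48127/28047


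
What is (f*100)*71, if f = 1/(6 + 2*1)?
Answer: 1775/2 ≈ 887.50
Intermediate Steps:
f = ⅛ (f = 1/(6 + 2) = 1/8 = ⅛ ≈ 0.12500)
(f*100)*71 = ((⅛)*100)*71 = (25/2)*71 = 1775/2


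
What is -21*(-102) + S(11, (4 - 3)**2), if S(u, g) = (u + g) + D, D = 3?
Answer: 2157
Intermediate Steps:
S(u, g) = 3 + g + u (S(u, g) = (u + g) + 3 = (g + u) + 3 = 3 + g + u)
-21*(-102) + S(11, (4 - 3)**2) = -21*(-102) + (3 + (4 - 3)**2 + 11) = 2142 + (3 + 1**2 + 11) = 2142 + (3 + 1 + 11) = 2142 + 15 = 2157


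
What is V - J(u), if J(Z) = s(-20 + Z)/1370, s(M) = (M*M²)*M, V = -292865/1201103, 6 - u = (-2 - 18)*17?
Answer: -6782982071591589/822755555 ≈ -8.2442e+6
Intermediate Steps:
u = 346 (u = 6 - (-2 - 18)*17 = 6 - (-20)*17 = 6 - 1*(-340) = 6 + 340 = 346)
V = -292865/1201103 (V = -292865*1/1201103 = -292865/1201103 ≈ -0.24383)
s(M) = M⁴ (s(M) = M³*M = M⁴)
J(Z) = (-20 + Z)⁴/1370
V - J(u) = -292865/1201103 - (-20 + 346)⁴/1370 = -292865/1201103 - 326⁴/1370 = -292865/1201103 - 11294588176/1370 = -292865/1201103 - 1*5647294088/685 = -292865/1201103 - 5647294088/685 = -6782982071591589/822755555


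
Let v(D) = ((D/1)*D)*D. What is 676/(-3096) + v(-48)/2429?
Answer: -86008709/1880046 ≈ -45.748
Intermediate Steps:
v(D) = D**3 (v(D) = ((D*1)*D)*D = (D*D)*D = D**2*D = D**3)
676/(-3096) + v(-48)/2429 = 676/(-3096) + (-48)**3/2429 = 676*(-1/3096) - 110592*1/2429 = -169/774 - 110592/2429 = -86008709/1880046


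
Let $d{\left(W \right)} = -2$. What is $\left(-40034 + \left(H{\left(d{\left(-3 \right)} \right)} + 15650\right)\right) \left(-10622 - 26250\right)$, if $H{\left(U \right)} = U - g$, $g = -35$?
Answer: $897870072$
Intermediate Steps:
$H{\left(U \right)} = 35 + U$ ($H{\left(U \right)} = U - -35 = U + 35 = 35 + U$)
$\left(-40034 + \left(H{\left(d{\left(-3 \right)} \right)} + 15650\right)\right) \left(-10622 - 26250\right) = \left(-40034 + \left(\left(35 - 2\right) + 15650\right)\right) \left(-10622 - 26250\right) = \left(-40034 + \left(33 + 15650\right)\right) \left(-36872\right) = \left(-40034 + 15683\right) \left(-36872\right) = \left(-24351\right) \left(-36872\right) = 897870072$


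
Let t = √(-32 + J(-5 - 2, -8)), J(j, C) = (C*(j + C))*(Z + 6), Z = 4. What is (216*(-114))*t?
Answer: -98496*√73 ≈ -8.4155e+5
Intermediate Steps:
J(j, C) = 10*C*(C + j) (J(j, C) = (C*(j + C))*(4 + 6) = (C*(C + j))*10 = 10*C*(C + j))
t = 4*√73 (t = √(-32 + 10*(-8)*(-8 + (-5 - 2))) = √(-32 + 10*(-8)*(-8 - 7)) = √(-32 + 10*(-8)*(-15)) = √(-32 + 1200) = √1168 = 4*√73 ≈ 34.176)
(216*(-114))*t = (216*(-114))*(4*√73) = -98496*√73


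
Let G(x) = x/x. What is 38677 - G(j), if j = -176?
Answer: 38676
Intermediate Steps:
G(x) = 1
38677 - G(j) = 38677 - 1*1 = 38677 - 1 = 38676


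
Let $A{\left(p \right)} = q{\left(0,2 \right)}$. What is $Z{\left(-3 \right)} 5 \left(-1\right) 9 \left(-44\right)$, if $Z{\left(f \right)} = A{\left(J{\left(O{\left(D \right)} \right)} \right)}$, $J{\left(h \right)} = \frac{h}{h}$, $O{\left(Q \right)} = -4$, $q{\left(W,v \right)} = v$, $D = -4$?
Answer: $3960$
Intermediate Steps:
$J{\left(h \right)} = 1$
$A{\left(p \right)} = 2$
$Z{\left(f \right)} = 2$
$Z{\left(-3 \right)} 5 \left(-1\right) 9 \left(-44\right) = 2 \cdot 5 \left(-1\right) 9 \left(-44\right) = 10 \left(-1\right) 9 \left(-44\right) = \left(-10\right) 9 \left(-44\right) = \left(-90\right) \left(-44\right) = 3960$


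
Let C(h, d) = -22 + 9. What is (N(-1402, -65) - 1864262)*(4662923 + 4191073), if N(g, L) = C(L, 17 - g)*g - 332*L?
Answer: -16153726126176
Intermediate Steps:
C(h, d) = -13
N(g, L) = -332*L - 13*g (N(g, L) = -13*g - 332*L = -332*L - 13*g)
(N(-1402, -65) - 1864262)*(4662923 + 4191073) = ((-332*(-65) - 13*(-1402)) - 1864262)*(4662923 + 4191073) = ((21580 + 18226) - 1864262)*8853996 = (39806 - 1864262)*8853996 = -1824456*8853996 = -16153726126176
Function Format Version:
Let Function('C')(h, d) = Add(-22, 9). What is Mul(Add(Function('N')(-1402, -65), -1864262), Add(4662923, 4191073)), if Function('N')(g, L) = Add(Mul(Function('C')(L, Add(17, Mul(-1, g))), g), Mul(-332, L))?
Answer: -16153726126176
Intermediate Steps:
Function('C')(h, d) = -13
Function('N')(g, L) = Add(Mul(-332, L), Mul(-13, g)) (Function('N')(g, L) = Add(Mul(-13, g), Mul(-332, L)) = Add(Mul(-332, L), Mul(-13, g)))
Mul(Add(Function('N')(-1402, -65), -1864262), Add(4662923, 4191073)) = Mul(Add(Add(Mul(-332, -65), Mul(-13, -1402)), -1864262), Add(4662923, 4191073)) = Mul(Add(Add(21580, 18226), -1864262), 8853996) = Mul(Add(39806, -1864262), 8853996) = Mul(-1824456, 8853996) = -16153726126176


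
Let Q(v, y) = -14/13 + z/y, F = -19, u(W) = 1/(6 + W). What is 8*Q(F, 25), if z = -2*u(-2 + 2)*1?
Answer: -8504/975 ≈ -8.7220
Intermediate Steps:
z = -⅓ (z = -2/(6 + (-2 + 2))*1 = -2/(6 + 0)*1 = -2/6*1 = -2*⅙*1 = -⅓*1 = -⅓ ≈ -0.33333)
Q(v, y) = -14/13 - 1/(3*y)
8*Q(F, 25) = 8*((1/39)*(-13 - 42*25)/25) = 8*((1/39)*(1/25)*(-13 - 1050)) = 8*((1/39)*(1/25)*(-1063)) = 8*(-1063/975) = -8504/975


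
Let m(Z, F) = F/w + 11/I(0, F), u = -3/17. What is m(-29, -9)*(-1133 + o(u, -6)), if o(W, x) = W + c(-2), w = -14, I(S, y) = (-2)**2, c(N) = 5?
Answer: -1822005/476 ≈ -3827.7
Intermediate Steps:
I(S, y) = 4
u = -3/17 (u = -3*1/17 = -3/17 ≈ -0.17647)
o(W, x) = 5 + W (o(W, x) = W + 5 = 5 + W)
m(Z, F) = 11/4 - F/14 (m(Z, F) = F/(-14) + 11/4 = F*(-1/14) + 11*(1/4) = -F/14 + 11/4 = 11/4 - F/14)
m(-29, -9)*(-1133 + o(u, -6)) = (11/4 - 1/14*(-9))*(-1133 + (5 - 3/17)) = (11/4 + 9/14)*(-1133 + 82/17) = (95/28)*(-19179/17) = -1822005/476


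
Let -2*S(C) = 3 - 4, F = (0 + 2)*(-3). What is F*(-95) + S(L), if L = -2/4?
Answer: 1141/2 ≈ 570.50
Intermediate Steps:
L = -1/2 (L = -2*1/4 = -1/2 ≈ -0.50000)
F = -6 (F = 2*(-3) = -6)
S(C) = 1/2 (S(C) = -(3 - 4)/2 = -1/2*(-1) = 1/2)
F*(-95) + S(L) = -6*(-95) + 1/2 = 570 + 1/2 = 1141/2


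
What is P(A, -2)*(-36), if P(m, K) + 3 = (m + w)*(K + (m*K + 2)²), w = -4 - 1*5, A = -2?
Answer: 13572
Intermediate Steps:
w = -9 (w = -4 - 5 = -9)
P(m, K) = -3 + (-9 + m)*(K + (2 + K*m)²) (P(m, K) = -3 + (m - 9)*(K + (m*K + 2)²) = -3 + (-9 + m)*(K + (K*m + 2)²) = -3 + (-9 + m)*(K + (2 + K*m)²))
P(A, -2)*(-36) = (-3 - 9*(-2) - 9*(2 - 2*(-2))² - 2*(-2) - 2*(2 - 2*(-2))²)*(-36) = (-3 + 18 - 9*(2 + 4)² + 4 - 2*(2 + 4)²)*(-36) = (-3 + 18 - 9*6² + 4 - 2*6²)*(-36) = (-3 + 18 - 9*36 + 4 - 2*36)*(-36) = (-3 + 18 - 324 + 4 - 72)*(-36) = -377*(-36) = 13572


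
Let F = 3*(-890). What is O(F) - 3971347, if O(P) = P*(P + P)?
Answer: 10286453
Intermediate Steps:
F = -2670
O(P) = 2*P**2 (O(P) = P*(2*P) = 2*P**2)
O(F) - 3971347 = 2*(-2670)**2 - 3971347 = 2*7128900 - 3971347 = 14257800 - 3971347 = 10286453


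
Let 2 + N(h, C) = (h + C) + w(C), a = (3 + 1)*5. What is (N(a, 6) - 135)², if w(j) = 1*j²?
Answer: 5625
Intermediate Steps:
w(j) = j²
a = 20 (a = 4*5 = 20)
N(h, C) = -2 + C + h + C² (N(h, C) = -2 + ((h + C) + C²) = -2 + ((C + h) + C²) = -2 + (C + h + C²) = -2 + C + h + C²)
(N(a, 6) - 135)² = ((-2 + 6 + 20 + 6²) - 135)² = ((-2 + 6 + 20 + 36) - 135)² = (60 - 135)² = (-75)² = 5625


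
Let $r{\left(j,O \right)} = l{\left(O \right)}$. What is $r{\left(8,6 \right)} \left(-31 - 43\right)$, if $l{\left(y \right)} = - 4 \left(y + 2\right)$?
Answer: $2368$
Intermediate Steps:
$l{\left(y \right)} = -8 - 4 y$ ($l{\left(y \right)} = - 4 \left(2 + y\right) = -8 - 4 y$)
$r{\left(j,O \right)} = -8 - 4 O$
$r{\left(8,6 \right)} \left(-31 - 43\right) = \left(-8 - 24\right) \left(-31 - 43\right) = \left(-8 - 24\right) \left(-74\right) = \left(-32\right) \left(-74\right) = 2368$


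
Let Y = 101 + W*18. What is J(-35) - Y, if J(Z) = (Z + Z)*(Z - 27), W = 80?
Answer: 2799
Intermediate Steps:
J(Z) = 2*Z*(-27 + Z) (J(Z) = (2*Z)*(-27 + Z) = 2*Z*(-27 + Z))
Y = 1541 (Y = 101 + 80*18 = 101 + 1440 = 1541)
J(-35) - Y = 2*(-35)*(-27 - 35) - 1*1541 = 2*(-35)*(-62) - 1541 = 4340 - 1541 = 2799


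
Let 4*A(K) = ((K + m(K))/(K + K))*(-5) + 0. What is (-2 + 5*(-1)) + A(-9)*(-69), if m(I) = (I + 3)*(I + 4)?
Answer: -861/8 ≈ -107.63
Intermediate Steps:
m(I) = (3 + I)*(4 + I)
A(K) = -5*(12 + K² + 8*K)/(8*K) (A(K) = (((K + (12 + K² + 7*K))/(K + K))*(-5) + 0)/4 = (((12 + K² + 8*K)/((2*K)))*(-5) + 0)/4 = (((12 + K² + 8*K)*(1/(2*K)))*(-5) + 0)/4 = (((12 + K² + 8*K)/(2*K))*(-5) + 0)/4 = (-5*(12 + K² + 8*K)/(2*K) + 0)/4 = (-5*(12 + K² + 8*K)/(2*K))/4 = -5*(12 + K² + 8*K)/(8*K))
(-2 + 5*(-1)) + A(-9)*(-69) = (-2 + 5*(-1)) + (-5 - 15/2/(-9) - 5/8*(-9))*(-69) = (-2 - 5) + (-5 - 15/2*(-⅑) + 45/8)*(-69) = -7 + (-5 + ⅚ + 45/8)*(-69) = -7 + (35/24)*(-69) = -7 - 805/8 = -861/8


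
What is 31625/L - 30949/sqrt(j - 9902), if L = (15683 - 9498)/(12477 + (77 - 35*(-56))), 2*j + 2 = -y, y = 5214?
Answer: 91801050/1237 + 30949*I*sqrt(1390)/4170 ≈ 74213.0 + 276.71*I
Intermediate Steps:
j = -2608 (j = -1 + (-1*5214)/2 = -1 + (1/2)*(-5214) = -1 - 2607 = -2608)
L = 6185/14514 (L = 6185/(12477 + (77 + 1960)) = 6185/(12477 + 2037) = 6185/14514 ≈ 0.42614)
31625/L - 30949/sqrt(j - 9902) = 31625/(6185/14514) - 30949/sqrt(-2608 - 9902) = 31625*(14514/6185) - 30949*(-I*sqrt(1390)/4170) = 91801050/1237 - 30949*(-I*sqrt(1390)/4170) = 91801050/1237 - (-30949)*I*sqrt(1390)/4170 = 91801050/1237 + 30949*I*sqrt(1390)/4170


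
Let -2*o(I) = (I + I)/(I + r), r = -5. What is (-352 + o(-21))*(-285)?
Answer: 2614305/26 ≈ 1.0055e+5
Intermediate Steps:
o(I) = -I/(-5 + I) (o(I) = -(I + I)/(2*(I - 5)) = -2*I/(2*(-5 + I)) = -I/(-5 + I))
(-352 + o(-21))*(-285) = (-352 - 1*(-21)/(-5 - 21))*(-285) = (-352 - 1*(-21)/(-26))*(-285) = (-352 - 1*(-21)*(-1/26))*(-285) = (-352 - 21/26)*(-285) = -9173/26*(-285) = 2614305/26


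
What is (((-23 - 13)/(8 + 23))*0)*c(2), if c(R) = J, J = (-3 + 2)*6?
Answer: 0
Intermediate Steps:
J = -6 (J = -1*6 = -6)
c(R) = -6
(((-23 - 13)/(8 + 23))*0)*c(2) = (((-23 - 13)/(8 + 23))*0)*(-6) = (-36/31*0)*(-6) = (-36*1/31*0)*(-6) = -36/31*0*(-6) = 0*(-6) = 0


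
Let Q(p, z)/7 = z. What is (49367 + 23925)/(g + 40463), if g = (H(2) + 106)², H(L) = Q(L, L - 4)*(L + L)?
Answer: 73292/42963 ≈ 1.7059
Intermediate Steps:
Q(p, z) = 7*z
H(L) = 2*L*(-28 + 7*L) (H(L) = (7*(L - 4))*(L + L) = (7*(-4 + L))*(2*L) = (-28 + 7*L)*(2*L) = 2*L*(-28 + 7*L))
g = 2500 (g = (14*2*(-4 + 2) + 106)² = (14*2*(-2) + 106)² = (-56 + 106)² = 50² = 2500)
(49367 + 23925)/(g + 40463) = (49367 + 23925)/(2500 + 40463) = 73292/42963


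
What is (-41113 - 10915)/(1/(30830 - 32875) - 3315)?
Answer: 26599315/1694794 ≈ 15.695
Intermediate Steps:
(-41113 - 10915)/(1/(30830 - 32875) - 3315) = -52028/(1/(-2045) - 3315) = -52028/(-1/2045 - 3315) = -52028/(-6779176/2045) = -52028*(-2045/6779176) = 26599315/1694794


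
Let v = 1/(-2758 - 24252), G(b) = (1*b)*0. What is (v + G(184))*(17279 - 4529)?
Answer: -1275/2701 ≈ -0.47205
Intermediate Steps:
G(b) = 0 (G(b) = b*0 = 0)
v = -1/27010 (v = 1/(-27010) = -1/27010 ≈ -3.7023e-5)
(v + G(184))*(17279 - 4529) = (-1/27010 + 0)*(17279 - 4529) = -1/27010*12750 = -1275/2701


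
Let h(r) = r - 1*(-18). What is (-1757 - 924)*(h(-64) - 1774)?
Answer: 4879420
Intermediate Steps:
h(r) = 18 + r (h(r) = r + 18 = 18 + r)
(-1757 - 924)*(h(-64) - 1774) = (-1757 - 924)*((18 - 64) - 1774) = -2681*(-46 - 1774) = -2681*(-1820) = 4879420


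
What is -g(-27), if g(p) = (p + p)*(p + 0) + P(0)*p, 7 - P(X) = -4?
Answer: -1161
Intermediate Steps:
P(X) = 11 (P(X) = 7 - 1*(-4) = 7 + 4 = 11)
g(p) = 2*p² + 11*p (g(p) = (p + p)*(p + 0) + 11*p = (2*p)*p + 11*p = 2*p² + 11*p)
-g(-27) = -(-27)*(11 + 2*(-27)) = -(-27)*(11 - 54) = -(-27)*(-43) = -1*1161 = -1161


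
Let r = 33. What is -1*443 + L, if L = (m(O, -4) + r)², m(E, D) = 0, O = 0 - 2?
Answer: 646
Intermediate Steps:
O = -2
L = 1089 (L = (0 + 33)² = 33² = 1089)
-1*443 + L = -1*443 + 1089 = -443 + 1089 = 646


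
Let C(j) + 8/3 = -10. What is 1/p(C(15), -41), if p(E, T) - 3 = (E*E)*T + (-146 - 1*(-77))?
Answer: -9/59798 ≈ -0.00015051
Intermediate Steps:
C(j) = -38/3 (C(j) = -8/3 - 10 = -38/3)
p(E, T) = -66 + T*E**2 (p(E, T) = 3 + ((E*E)*T + (-146 - 1*(-77))) = 3 + (E**2*T + (-146 + 77)) = 3 + (T*E**2 - 69) = 3 + (-69 + T*E**2) = -66 + T*E**2)
1/p(C(15), -41) = 1/(-66 - 41*(-38/3)**2) = 1/(-66 - 41*1444/9) = 1/(-66 - 59204/9) = 1/(-59798/9) = -9/59798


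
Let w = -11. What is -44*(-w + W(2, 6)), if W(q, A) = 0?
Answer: -484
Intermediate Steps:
-44*(-w + W(2, 6)) = -44*(-1*(-11) + 0) = -44*(11 + 0) = -44*11 = -484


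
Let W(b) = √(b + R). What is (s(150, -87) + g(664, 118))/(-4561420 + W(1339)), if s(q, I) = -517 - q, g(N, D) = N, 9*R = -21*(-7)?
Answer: 20526390/31209828622567 + 3*√12198/62419657245134 ≈ 6.5770e-7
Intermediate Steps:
R = 49/3 (R = (-21*(-7))/9 = (⅑)*147 = 49/3 ≈ 16.333)
W(b) = √(49/3 + b) (W(b) = √(b + 49/3) = √(49/3 + b))
(s(150, -87) + g(664, 118))/(-4561420 + W(1339)) = ((-517 - 1*150) + 664)/(-4561420 + √(147 + 9*1339)/3) = ((-517 - 150) + 664)/(-4561420 + √(147 + 12051)/3) = (-667 + 664)/(-4561420 + √12198/3) = -3/(-4561420 + √12198/3)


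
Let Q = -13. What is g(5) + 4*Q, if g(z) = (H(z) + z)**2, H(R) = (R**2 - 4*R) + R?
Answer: 173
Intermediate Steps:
H(R) = R**2 - 3*R
g(z) = (z + z*(-3 + z))**2 (g(z) = (z*(-3 + z) + z)**2 = (z + z*(-3 + z))**2)
g(5) + 4*Q = 5**2*(-2 + 5)**2 + 4*(-13) = 25*3**2 - 52 = 25*9 - 52 = 225 - 52 = 173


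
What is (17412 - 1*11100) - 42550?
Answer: -36238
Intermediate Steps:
(17412 - 1*11100) - 42550 = (17412 - 11100) - 42550 = 6312 - 42550 = -36238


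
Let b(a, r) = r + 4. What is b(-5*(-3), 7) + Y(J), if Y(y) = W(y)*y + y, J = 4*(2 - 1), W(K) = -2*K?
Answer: -17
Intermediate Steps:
b(a, r) = 4 + r
J = 4 (J = 4*1 = 4)
Y(y) = y - 2*y² (Y(y) = (-2*y)*y + y = -2*y² + y = y - 2*y²)
b(-5*(-3), 7) + Y(J) = (4 + 7) + 4*(1 - 2*4) = 11 + 4*(1 - 8) = 11 + 4*(-7) = 11 - 28 = -17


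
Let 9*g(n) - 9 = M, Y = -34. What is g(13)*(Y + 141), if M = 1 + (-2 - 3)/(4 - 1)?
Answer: 2675/27 ≈ 99.074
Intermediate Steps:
M = -2/3 (M = 1 - 5/3 = -2/3 ≈ -0.66667)
g(n) = 25/27 (g(n) = 1 + (1/9)*(-2/3) = 1 - 2/27 = 25/27)
g(13)*(Y + 141) = 25*(-34 + 141)/27 = (25/27)*107 = 2675/27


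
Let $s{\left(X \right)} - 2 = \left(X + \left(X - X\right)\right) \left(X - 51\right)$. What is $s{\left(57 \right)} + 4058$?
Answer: $4402$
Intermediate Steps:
$s{\left(X \right)} = 2 + X \left(-51 + X\right)$ ($s{\left(X \right)} = 2 + \left(X + \left(X - X\right)\right) \left(X - 51\right) = 2 + \left(X + 0\right) \left(-51 + X\right) = 2 + X \left(-51 + X\right)$)
$s{\left(57 \right)} + 4058 = \left(2 + 57^{2} - 2907\right) + 4058 = \left(2 + 3249 - 2907\right) + 4058 = 344 + 4058 = 4402$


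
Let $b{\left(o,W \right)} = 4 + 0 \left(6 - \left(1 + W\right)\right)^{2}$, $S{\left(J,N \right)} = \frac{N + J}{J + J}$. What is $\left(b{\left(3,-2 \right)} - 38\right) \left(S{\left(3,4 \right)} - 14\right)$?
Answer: $\frac{1309}{3} \approx 436.33$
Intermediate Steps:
$S{\left(J,N \right)} = \frac{J + N}{2 J}$
$b{\left(o,W \right)} = 4$ ($b{\left(o,W \right)} = 4 + 0 \left(5 - W\right)^{2} = 4 + 0 = 4$)
$\left(b{\left(3,-2 \right)} - 38\right) \left(S{\left(3,4 \right)} - 14\right) = \left(4 - 38\right) \left(\frac{3 + 4}{2 \cdot 3} - 14\right) = - 34 \left(\frac{1}{2} \cdot \frac{1}{3} \cdot 7 - 14\right) = - 34 \left(\frac{7}{6} - 14\right) = \left(-34\right) \left(- \frac{77}{6}\right) = \frac{1309}{3}$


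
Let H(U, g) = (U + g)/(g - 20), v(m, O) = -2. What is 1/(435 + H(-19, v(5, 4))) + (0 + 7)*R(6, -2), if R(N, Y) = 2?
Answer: 134296/9591 ≈ 14.002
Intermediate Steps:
H(U, g) = (U + g)/(-20 + g)
1/(435 + H(-19, v(5, 4))) + (0 + 7)*R(6, -2) = 1/(435 + (-19 - 2)/(-20 - 2)) + (0 + 7)*2 = 1/(435 - 21/(-22)) + 7*2 = 1/(435 - 1/22*(-21)) + 14 = 1/(435 + 21/22) + 14 = 1/(9591/22) + 14 = 22/9591 + 14 = 134296/9591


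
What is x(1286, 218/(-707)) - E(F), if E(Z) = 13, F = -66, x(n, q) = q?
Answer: -9409/707 ≈ -13.308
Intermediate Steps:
x(1286, 218/(-707)) - E(F) = 218/(-707) - 1*13 = 218*(-1/707) - 13 = -218/707 - 13 = -9409/707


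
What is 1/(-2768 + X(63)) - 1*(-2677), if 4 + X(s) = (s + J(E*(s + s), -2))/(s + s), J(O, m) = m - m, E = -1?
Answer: 14838609/5543 ≈ 2677.0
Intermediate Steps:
J(O, m) = 0
X(s) = -7/2 (X(s) = -4 + (s + 0)/(s + s) = -4 + s/((2*s)) = -4 + s*(1/(2*s)) = -4 + ½ = -7/2)
1/(-2768 + X(63)) - 1*(-2677) = 1/(-2768 - 7/2) - 1*(-2677) = 1/(-5543/2) + 2677 = -2/5543 + 2677 = 14838609/5543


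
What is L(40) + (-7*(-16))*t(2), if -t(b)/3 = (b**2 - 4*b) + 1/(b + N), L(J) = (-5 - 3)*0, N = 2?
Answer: 1260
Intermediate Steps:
L(J) = 0 (L(J) = -8*0 = 0)
t(b) = -3*b**2 - 3/(2 + b) + 12*b (t(b) = -3*((b**2 - 4*b) + 1/(b + 2)) = -3*((b**2 - 4*b) + 1/(2 + b)) = -3*(b**2 + 1/(2 + b) - 4*b) = -3*b**2 - 3/(2 + b) + 12*b)
L(40) + (-7*(-16))*t(2) = 0 + (-7*(-16))*(3*(-1 - 1*2**3 + 2*2**2 + 8*2)/(2 + 2)) = 0 + 112*(3*(-1 - 1*8 + 2*4 + 16)/4) = 0 + 112*(3*(1/4)*(-1 - 8 + 8 + 16)) = 0 + 112*(3*(1/4)*15) = 0 + 112*(45/4) = 0 + 1260 = 1260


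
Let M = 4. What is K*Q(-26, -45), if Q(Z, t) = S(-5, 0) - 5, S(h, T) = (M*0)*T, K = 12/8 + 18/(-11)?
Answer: 15/22 ≈ 0.68182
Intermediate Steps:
K = -3/22 (K = 12*(⅛) + 18*(-1/11) = 3/2 - 18/11 = -3/22 ≈ -0.13636)
S(h, T) = 0 (S(h, T) = (4*0)*T = 0*T = 0)
Q(Z, t) = -5 (Q(Z, t) = 0 - 5 = -5)
K*Q(-26, -45) = -3/22*(-5) = 15/22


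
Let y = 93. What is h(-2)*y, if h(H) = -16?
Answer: -1488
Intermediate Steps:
h(-2)*y = -16*93 = -1488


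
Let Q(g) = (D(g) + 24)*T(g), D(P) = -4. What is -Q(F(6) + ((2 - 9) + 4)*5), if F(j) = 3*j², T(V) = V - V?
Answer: 0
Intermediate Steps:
T(V) = 0
Q(g) = 0 (Q(g) = (-4 + 24)*0 = 20*0 = 0)
-Q(F(6) + ((2 - 9) + 4)*5) = -1*0 = 0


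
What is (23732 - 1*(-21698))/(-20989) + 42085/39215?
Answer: -179643077/164616727 ≈ -1.0913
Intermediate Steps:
(23732 - 1*(-21698))/(-20989) + 42085/39215 = (23732 + 21698)*(-1/20989) + 42085*(1/39215) = 45430*(-1/20989) + 8417/7843 = -45430/20989 + 8417/7843 = -179643077/164616727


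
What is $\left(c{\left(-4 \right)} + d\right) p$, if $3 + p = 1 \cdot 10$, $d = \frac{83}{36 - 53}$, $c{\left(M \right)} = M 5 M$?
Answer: $\frac{8939}{17} \approx 525.82$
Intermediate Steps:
$c{\left(M \right)} = 5 M^{2}$ ($c{\left(M \right)} = 5 M M = 5 M^{2}$)
$d = - \frac{83}{17}$ ($d = \frac{83}{-17} = 83 \left(- \frac{1}{17}\right) = - \frac{83}{17} \approx -4.8824$)
$p = 7$ ($p = -3 + 1 \cdot 10 = -3 + 10 = 7$)
$\left(c{\left(-4 \right)} + d\right) p = \left(5 \left(-4\right)^{2} - \frac{83}{17}\right) 7 = \left(5 \cdot 16 - \frac{83}{17}\right) 7 = \left(80 - \frac{83}{17}\right) 7 = \frac{1277}{17} \cdot 7 = \frac{8939}{17}$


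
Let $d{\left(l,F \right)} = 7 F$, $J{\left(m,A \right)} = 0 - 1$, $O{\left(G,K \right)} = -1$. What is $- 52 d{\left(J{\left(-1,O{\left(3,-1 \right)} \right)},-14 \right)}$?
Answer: $5096$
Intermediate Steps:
$J{\left(m,A \right)} = -1$ ($J{\left(m,A \right)} = 0 - 1 = -1$)
$- 52 d{\left(J{\left(-1,O{\left(3,-1 \right)} \right)},-14 \right)} = - 52 \cdot 7 \left(-14\right) = - 52 \left(-98\right) = \left(-1\right) \left(-5096\right) = 5096$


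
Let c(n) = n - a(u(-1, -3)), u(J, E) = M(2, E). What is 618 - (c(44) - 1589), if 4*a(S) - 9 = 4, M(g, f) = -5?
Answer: 8665/4 ≈ 2166.3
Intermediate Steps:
u(J, E) = -5
a(S) = 13/4 (a(S) = 9/4 + (¼)*4 = 9/4 + 1 = 13/4)
c(n) = -13/4 + n (c(n) = n - 1*13/4 = n - 13/4 = -13/4 + n)
618 - (c(44) - 1589) = 618 - ((-13/4 + 44) - 1589) = 618 - (163/4 - 1589) = 618 - 1*(-6193/4) = 618 + 6193/4 = 8665/4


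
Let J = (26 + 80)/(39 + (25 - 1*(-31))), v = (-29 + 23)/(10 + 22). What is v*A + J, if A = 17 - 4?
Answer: -2009/1520 ≈ -1.3217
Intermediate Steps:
v = -3/16 (v = -6/32 = -6*1/32 = -3/16 ≈ -0.18750)
J = 106/95 (J = 106/(39 + (25 + 31)) = 106/(39 + 56) = 106/95 ≈ 1.1158)
A = 13
v*A + J = -3/16*13 + 106/95 = -39/16 + 106/95 = -2009/1520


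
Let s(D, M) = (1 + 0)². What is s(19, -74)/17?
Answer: 1/17 ≈ 0.058824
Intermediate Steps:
s(D, M) = 1 (s(D, M) = 1² = 1)
s(19, -74)/17 = 1/17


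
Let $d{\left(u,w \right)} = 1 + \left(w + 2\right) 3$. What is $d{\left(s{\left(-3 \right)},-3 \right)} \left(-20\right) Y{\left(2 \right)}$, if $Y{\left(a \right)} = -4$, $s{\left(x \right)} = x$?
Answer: $-160$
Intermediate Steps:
$d{\left(u,w \right)} = 7 + 3 w$ ($d{\left(u,w \right)} = 1 + \left(2 + w\right) 3 = 1 + \left(6 + 3 w\right) = 7 + 3 w$)
$d{\left(s{\left(-3 \right)},-3 \right)} \left(-20\right) Y{\left(2 \right)} = \left(7 + 3 \left(-3\right)\right) \left(-20\right) \left(-4\right) = \left(7 - 9\right) \left(-20\right) \left(-4\right) = \left(-2\right) \left(-20\right) \left(-4\right) = 40 \left(-4\right) = -160$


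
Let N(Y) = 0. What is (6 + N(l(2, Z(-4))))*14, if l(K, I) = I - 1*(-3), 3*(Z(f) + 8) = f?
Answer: 84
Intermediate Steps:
Z(f) = -8 + f/3
l(K, I) = 3 + I (l(K, I) = I + 3 = 3 + I)
(6 + N(l(2, Z(-4))))*14 = (6 + 0)*14 = 6*14 = 84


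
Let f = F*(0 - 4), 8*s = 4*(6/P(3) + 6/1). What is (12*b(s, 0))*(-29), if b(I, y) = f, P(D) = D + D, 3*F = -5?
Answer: -2320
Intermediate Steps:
F = -5/3 (F = (1/3)*(-5) = -5/3 ≈ -1.6667)
P(D) = 2*D
s = 7/2 (s = (4*(6/((2*3)) + 6/1))/8 = (4*(6/6 + 6*1))/8 = (4*(6*(1/6) + 6))/8 = (4*(1 + 6))/8 = (4*7)/8 = (1/8)*28 = 7/2 ≈ 3.5000)
f = 20/3 (f = -5*(0 - 4)/3 = -5/3*(-4) = 20/3 ≈ 6.6667)
b(I, y) = 20/3
(12*b(s, 0))*(-29) = (12*(20/3))*(-29) = 80*(-29) = -2320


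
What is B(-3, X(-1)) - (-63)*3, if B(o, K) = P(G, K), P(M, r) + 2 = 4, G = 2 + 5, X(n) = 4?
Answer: 191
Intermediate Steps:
G = 7
P(M, r) = 2 (P(M, r) = -2 + 4 = 2)
B(o, K) = 2
B(-3, X(-1)) - (-63)*3 = 2 - (-63)*3 = 2 - 21*(-9) = 2 + 189 = 191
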